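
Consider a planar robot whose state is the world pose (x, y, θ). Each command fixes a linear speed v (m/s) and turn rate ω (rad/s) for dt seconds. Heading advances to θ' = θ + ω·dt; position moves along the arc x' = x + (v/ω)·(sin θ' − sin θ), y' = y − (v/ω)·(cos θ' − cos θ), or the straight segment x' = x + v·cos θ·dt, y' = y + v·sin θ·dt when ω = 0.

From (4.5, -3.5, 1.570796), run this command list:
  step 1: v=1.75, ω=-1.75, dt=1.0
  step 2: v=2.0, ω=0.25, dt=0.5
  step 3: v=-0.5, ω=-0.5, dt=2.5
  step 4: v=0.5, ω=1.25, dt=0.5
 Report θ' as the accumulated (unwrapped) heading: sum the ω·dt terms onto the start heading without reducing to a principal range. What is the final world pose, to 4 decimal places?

(5.8949, -2.1031, -0.6792)

step 1: θ'=-0.1792 (R=-1.0000) → pose (5.6782, -2.5160, -0.1792)
step 2: θ'=-0.0542 (R=8.0000) → pose (6.6708, -2.6324, -0.0542)
step 3: θ'=-1.3042 (R=1.0000) → pose (5.7603, -1.8973, -1.3042)
step 4: θ'=-0.6792 (R=0.4000) → pose (5.8949, -2.1031, -0.6792)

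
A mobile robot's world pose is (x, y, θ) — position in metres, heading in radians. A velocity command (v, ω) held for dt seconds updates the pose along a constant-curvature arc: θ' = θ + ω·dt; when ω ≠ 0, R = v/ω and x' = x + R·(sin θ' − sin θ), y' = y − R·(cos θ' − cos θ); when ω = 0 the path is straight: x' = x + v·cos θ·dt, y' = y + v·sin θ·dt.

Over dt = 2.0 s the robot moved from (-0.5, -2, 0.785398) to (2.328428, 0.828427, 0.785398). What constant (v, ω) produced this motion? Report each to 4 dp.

Δθ = 0.785398 − 0.785398 = 0.000000
ω = Δθ/dt = 0.000000/2.0 = 0.0000
ω = 0 → v = (Δx·cos θ + Δy·sin θ)/dt = 2.0000

v = 2.0000, ω = 0.0000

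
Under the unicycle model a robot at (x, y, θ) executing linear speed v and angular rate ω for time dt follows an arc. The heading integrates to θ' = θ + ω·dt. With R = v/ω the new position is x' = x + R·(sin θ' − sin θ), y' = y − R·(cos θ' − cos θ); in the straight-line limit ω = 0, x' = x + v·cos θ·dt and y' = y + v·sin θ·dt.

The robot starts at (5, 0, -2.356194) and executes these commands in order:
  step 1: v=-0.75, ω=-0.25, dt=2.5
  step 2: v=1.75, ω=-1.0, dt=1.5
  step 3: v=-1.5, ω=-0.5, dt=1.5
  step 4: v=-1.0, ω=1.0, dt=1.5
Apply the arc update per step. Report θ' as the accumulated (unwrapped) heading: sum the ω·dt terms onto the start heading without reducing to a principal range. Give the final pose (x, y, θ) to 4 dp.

(4.6567, -1.3352, -3.7312)

step 1: θ'=-2.9812 (R=3.0000) → pose (6.6422, 0.8402, -2.9812)
step 2: θ'=-4.4812 (R=-1.7500) → pose (4.6593, 2.1667, -4.4812)
step 3: θ'=-5.2312 (R=3.0000) → pose (4.3443, -0.0082, -5.2312)
step 4: θ'=-3.7312 (R=-1.0000) → pose (4.6567, -1.3352, -3.7312)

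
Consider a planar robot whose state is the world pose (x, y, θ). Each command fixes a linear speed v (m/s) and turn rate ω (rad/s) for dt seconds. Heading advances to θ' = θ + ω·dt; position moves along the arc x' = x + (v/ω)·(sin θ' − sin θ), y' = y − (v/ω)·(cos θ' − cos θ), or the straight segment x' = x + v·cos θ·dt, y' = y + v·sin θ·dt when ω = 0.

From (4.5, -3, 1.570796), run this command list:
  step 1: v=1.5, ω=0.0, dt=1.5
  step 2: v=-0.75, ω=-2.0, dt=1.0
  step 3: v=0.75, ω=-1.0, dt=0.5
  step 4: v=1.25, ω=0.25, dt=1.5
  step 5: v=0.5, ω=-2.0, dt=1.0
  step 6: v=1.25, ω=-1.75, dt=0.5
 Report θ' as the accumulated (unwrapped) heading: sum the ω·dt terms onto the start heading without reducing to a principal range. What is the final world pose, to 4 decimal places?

(5.0406, -3.0944, -3.4292)

step 1: θ'=1.5708 (straight) → pose (4.5000, -0.7500, 1.5708)
step 2: θ'=-0.4292 (R=0.3750) → pose (3.9689, -1.0910, -0.4292)
step 3: θ'=-0.9292 (R=-0.7500) → pose (4.2577, -1.3241, -0.9292)
step 4: θ'=-0.5542 (R=5.0000) → pose (5.6321, -2.5833, -0.5542)
step 5: θ'=-2.5542 (R=-0.2500) → pose (5.6391, -3.0040, -2.5542)
step 6: θ'=-3.4292 (R=-0.7143) → pose (5.0406, -3.0944, -3.4292)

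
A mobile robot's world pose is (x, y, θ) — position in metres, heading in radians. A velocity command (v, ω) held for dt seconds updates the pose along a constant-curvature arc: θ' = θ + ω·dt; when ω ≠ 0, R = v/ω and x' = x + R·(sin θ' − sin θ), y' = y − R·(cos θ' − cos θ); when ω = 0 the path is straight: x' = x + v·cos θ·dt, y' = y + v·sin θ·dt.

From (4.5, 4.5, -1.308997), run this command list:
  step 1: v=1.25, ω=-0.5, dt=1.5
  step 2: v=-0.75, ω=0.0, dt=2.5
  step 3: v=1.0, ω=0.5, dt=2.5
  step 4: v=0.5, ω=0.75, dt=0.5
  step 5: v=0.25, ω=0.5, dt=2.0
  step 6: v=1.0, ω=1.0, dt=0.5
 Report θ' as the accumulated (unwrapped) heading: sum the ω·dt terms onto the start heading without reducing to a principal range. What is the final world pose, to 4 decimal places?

(6.5112, 2.2651, 1.0660)

step 1: θ'=-2.0590 (R=-2.5000) → pose (4.2931, 2.6804, -2.0590)
step 2: θ'=-2.0590 (straight) → pose (5.1726, 4.3363, -2.0590)
step 3: θ'=-0.8090 (R=2.0000) → pose (5.4917, 2.0178, -0.8090)
step 4: θ'=-0.4340 (R=0.6667) → pose (5.6938, 1.8731, -0.4340)
step 5: θ'=0.5660 (R=0.5000) → pose (6.1722, 1.9047, 0.5660)
step 6: θ'=1.0660 (R=1.0000) → pose (6.5112, 2.2651, 1.0660)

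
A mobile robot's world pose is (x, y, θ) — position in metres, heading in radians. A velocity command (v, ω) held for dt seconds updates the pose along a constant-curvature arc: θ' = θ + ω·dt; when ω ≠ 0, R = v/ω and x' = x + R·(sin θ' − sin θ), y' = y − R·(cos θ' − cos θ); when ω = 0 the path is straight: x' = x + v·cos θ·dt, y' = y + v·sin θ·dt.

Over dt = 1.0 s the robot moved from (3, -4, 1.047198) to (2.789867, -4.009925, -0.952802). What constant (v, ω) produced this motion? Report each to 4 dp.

Δθ = -0.952802 − 1.047198 = -2.000000
ω = Δθ/dt = -2.000000/1.0 = -2.0000
R = Δx/(sin θ' − sin θ) = 0.1250
v = R·ω = 0.1250·-2.0000 = -0.2500

v = -0.2500, ω = -2.0000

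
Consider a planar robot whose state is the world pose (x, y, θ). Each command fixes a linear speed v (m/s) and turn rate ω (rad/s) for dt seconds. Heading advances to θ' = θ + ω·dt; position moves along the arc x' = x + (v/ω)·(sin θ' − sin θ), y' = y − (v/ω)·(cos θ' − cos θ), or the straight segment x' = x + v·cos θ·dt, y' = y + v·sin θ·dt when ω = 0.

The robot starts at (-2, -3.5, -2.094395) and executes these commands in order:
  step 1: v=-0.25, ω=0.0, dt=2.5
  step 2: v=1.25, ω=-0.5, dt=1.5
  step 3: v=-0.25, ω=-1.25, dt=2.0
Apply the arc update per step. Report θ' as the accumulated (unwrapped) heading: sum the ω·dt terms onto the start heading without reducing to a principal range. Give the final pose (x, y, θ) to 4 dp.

step 1: θ'=-2.0944 (straight) → pose (-1.6875, -2.9587, -2.0944)
step 2: θ'=-2.8444 (R=-2.5000) → pose (-3.1205, -4.0991, -2.8444)
step 3: θ'=-5.3444 (R=0.2000) → pose (-2.9005, -4.4085, -5.3444)

(-2.9005, -4.4085, -5.3444)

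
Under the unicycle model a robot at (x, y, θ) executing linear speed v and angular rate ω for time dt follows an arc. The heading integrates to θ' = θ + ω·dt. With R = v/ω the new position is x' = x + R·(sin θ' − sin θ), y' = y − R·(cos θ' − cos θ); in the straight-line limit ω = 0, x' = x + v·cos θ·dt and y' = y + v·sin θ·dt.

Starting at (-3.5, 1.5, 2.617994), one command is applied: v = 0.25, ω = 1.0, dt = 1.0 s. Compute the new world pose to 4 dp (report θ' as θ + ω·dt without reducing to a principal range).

θ' = 2.6180 + 1.0·1.0 = 3.6180
R = v/ω = 0.25/1.0 = 0.2500
x' = -3.5 + 0.2500·(sin 3.6180 − sin 2.6180) = -3.7396
y' = 1.5 − 0.2500·(cos 3.6180 − cos 2.6180) = 1.5057

(-3.7396, 1.5057, 3.6180)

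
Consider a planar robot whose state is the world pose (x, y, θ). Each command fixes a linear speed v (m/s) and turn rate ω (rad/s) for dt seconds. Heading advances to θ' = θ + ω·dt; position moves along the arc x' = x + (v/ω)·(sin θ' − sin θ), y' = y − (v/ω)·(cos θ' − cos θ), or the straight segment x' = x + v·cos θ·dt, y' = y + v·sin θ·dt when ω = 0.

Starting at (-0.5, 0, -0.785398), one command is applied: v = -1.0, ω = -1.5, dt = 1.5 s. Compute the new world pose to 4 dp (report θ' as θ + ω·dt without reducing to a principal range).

(-0.0993, 1.1343, -3.0354)

θ' = -0.7854 + -1.5·1.5 = -3.0354
R = v/ω = -1.0/-1.5 = 0.6667
x' = -0.5 + 0.6667·(sin -3.0354 − sin -0.7854) = -0.0993
y' = 0 − 0.6667·(cos -3.0354 − cos -0.7854) = 1.1343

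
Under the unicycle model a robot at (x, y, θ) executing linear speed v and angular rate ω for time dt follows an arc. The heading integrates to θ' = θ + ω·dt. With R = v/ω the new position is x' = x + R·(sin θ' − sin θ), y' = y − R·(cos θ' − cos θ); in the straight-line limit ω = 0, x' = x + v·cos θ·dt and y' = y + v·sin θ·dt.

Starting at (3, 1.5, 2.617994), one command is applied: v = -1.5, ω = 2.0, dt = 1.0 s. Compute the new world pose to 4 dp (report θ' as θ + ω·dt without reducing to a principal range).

(4.1217, 2.0788, 4.6180)

θ' = 2.6180 + 2.0·1.0 = 4.6180
R = v/ω = -1.5/2.0 = -0.7500
x' = 3 + -0.7500·(sin 4.6180 − sin 2.6180) = 4.1217
y' = 1.5 − -0.7500·(cos 4.6180 − cos 2.6180) = 2.0788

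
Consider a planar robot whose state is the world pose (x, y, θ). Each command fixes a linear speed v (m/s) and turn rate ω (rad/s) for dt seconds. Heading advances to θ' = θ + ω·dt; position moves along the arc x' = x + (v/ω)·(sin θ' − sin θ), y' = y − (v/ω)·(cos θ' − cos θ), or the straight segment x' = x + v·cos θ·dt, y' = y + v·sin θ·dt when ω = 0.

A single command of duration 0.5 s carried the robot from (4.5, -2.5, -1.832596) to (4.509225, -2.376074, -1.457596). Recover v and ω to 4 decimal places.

v = -0.2500, ω = 0.7500

Δθ = -1.457596 − -1.832596 = 0.375000
ω = Δθ/dt = 0.375000/0.5 = 0.7500
R = −Δy/(cos θ' − cos θ) = -0.3333
v = R·ω = -0.3333·0.7500 = -0.2500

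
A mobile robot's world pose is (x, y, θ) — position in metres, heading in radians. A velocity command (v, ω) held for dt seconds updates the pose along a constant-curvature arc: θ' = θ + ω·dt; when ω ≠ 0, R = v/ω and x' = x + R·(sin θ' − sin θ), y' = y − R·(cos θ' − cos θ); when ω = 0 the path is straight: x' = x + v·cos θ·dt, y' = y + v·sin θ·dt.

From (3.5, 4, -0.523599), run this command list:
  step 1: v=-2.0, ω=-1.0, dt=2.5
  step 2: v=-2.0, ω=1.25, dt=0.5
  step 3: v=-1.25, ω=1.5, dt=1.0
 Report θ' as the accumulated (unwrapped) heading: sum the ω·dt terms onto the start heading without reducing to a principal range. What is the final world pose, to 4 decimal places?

(5.2469, 9.2613, -0.8986)

step 1: θ'=-3.0236 (R=2.0000) → pose (4.2646, 7.7181, -3.0236)
step 2: θ'=-2.3986 (R=-1.6000) → pose (5.1586, 8.1287, -2.3986)
step 3: θ'=-0.8986 (R=-0.8333) → pose (5.2469, 9.2613, -0.8986)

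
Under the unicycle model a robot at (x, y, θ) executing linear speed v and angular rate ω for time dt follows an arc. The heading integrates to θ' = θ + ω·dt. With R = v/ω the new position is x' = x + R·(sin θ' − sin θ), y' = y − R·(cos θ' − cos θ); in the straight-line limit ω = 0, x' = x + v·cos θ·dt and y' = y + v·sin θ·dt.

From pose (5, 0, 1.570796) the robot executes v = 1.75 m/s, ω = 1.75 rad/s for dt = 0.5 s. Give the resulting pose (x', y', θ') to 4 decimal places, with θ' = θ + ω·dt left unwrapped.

θ' = 1.5708 + 1.75·0.5 = 2.4458
R = v/ω = 1.75/1.75 = 1.0000
x' = 5 + 1.0000·(sin 2.4458 − sin 1.5708) = 4.6410
y' = 0 − 1.0000·(cos 2.4458 − cos 1.5708) = 0.7675

(4.6410, 0.7675, 2.4458)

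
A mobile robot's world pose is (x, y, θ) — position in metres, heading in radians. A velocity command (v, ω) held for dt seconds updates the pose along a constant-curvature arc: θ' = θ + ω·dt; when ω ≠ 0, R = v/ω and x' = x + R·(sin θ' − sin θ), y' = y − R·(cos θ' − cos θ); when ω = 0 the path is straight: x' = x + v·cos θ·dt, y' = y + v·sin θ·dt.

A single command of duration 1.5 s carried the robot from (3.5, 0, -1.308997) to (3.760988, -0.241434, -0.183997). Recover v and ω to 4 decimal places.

v = 0.2500, ω = 0.7500

Δθ = -0.183997 − -1.308997 = 1.125000
ω = Δθ/dt = 1.125000/1.5 = 0.7500
R = Δx/(sin θ' − sin θ) = 0.3333
v = R·ω = 0.3333·0.7500 = 0.2500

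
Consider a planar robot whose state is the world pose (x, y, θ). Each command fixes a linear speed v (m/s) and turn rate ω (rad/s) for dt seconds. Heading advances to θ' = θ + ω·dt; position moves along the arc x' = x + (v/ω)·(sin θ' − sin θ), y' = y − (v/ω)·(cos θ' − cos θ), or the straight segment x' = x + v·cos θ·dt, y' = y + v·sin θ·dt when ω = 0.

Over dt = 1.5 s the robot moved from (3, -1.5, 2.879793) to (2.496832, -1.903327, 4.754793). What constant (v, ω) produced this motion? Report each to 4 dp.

Δθ = 4.754793 − 2.879793 = 1.875000
ω = Δθ/dt = 1.875000/1.5 = 1.2500
R = Δx/(sin θ' − sin θ) = 0.4000
v = R·ω = 0.4000·1.2500 = 0.5000

v = 0.5000, ω = 1.2500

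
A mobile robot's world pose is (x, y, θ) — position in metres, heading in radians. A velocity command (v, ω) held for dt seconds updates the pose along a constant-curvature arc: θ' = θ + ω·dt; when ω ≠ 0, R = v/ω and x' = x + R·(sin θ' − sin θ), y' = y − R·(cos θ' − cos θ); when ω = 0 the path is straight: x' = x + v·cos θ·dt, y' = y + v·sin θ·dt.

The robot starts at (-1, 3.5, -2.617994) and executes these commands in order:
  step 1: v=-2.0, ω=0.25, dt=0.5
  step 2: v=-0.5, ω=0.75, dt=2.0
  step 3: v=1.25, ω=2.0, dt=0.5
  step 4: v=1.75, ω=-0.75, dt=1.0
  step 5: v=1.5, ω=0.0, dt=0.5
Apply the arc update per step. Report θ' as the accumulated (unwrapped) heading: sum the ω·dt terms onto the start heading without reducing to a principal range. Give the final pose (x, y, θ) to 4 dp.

step 1: θ'=-2.4930 (R=-8.0000) → pose (-0.1674, 4.0528, -2.4930)
step 2: θ'=-0.9930 (R=-0.6667) → pose (-0.0117, 4.9482, -0.9930)
step 3: θ'=0.0070 (R=0.6250) → pose (0.5162, 4.6645, 0.0070)
step 4: θ'=-0.7430 (R=-2.3333) → pose (2.1110, 4.0496, -0.7430)
step 5: θ'=-0.7430 (straight) → pose (2.6634, 3.5423, -0.7430)

(2.6634, 3.5423, -0.7430)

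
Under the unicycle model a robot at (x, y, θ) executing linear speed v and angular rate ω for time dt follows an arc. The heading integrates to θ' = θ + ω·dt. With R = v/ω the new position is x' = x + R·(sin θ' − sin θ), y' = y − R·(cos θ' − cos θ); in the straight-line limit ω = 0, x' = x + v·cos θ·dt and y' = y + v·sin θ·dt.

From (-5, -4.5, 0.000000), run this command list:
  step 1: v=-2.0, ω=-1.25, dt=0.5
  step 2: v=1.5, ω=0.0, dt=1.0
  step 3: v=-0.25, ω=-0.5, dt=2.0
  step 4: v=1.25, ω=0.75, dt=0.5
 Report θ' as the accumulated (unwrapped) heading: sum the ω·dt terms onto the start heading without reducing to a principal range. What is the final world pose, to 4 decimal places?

(-4.8439, -5.2584, -1.2500)

step 1: θ'=-0.6250 (R=1.6000) → pose (-5.9362, -4.1975, -0.6250)
step 2: θ'=-0.6250 (straight) → pose (-4.7197, -5.0752, -0.6250)
step 3: θ'=-1.6250 (R=0.5000) → pose (-4.9264, -4.6426, -1.6250)
step 4: θ'=-1.2500 (R=1.6667) → pose (-4.8439, -5.2584, -1.2500)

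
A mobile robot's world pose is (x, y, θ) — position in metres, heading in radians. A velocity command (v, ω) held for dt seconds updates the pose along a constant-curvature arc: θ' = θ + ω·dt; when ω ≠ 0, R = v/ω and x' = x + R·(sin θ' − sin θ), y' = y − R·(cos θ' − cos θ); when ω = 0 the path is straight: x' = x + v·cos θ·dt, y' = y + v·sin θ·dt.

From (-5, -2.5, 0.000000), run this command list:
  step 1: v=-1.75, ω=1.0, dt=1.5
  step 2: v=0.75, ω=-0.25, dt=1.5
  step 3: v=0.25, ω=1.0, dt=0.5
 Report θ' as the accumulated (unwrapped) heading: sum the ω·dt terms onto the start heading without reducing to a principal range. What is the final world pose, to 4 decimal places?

(-6.4359, -2.9236, 1.6250)

step 1: θ'=1.5000 (R=-1.7500) → pose (-6.7456, -4.1262, 1.5000)
step 2: θ'=1.1250 (R=-3.0000) → pose (-6.4599, -3.0449, 1.1250)
step 3: θ'=1.6250 (R=0.2500) → pose (-6.4359, -2.9236, 1.6250)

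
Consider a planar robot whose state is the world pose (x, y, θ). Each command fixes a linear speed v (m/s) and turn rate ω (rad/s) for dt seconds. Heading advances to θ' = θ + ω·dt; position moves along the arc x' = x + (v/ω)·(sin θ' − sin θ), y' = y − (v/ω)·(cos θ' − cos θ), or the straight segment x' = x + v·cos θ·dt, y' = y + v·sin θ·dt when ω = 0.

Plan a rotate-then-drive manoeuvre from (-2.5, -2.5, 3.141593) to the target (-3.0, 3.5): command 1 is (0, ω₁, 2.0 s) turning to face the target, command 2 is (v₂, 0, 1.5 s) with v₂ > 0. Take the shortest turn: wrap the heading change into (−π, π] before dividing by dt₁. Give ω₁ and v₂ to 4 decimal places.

heading to target = atan2(3.5−-2.5, -3−-2.5) = 1.6539
Δθ = wrap(1.6539 − 3.1416) = -1.4877; ω₁ = Δθ/dt₁ = -0.7438
distance = √((-3−-2.5)² + (3.5−-2.5)²) = 6.0208; v₂ = distance/dt₂ = 4.0139

ω₁ = -0.7438, v₂ = 4.0139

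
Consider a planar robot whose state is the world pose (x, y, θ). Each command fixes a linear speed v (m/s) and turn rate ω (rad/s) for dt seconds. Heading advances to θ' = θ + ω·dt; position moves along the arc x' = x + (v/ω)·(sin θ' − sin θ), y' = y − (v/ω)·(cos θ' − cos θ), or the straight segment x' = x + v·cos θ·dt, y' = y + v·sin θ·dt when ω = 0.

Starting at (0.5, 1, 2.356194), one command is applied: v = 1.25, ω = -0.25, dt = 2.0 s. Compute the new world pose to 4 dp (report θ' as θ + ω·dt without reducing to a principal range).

θ' = 2.3562 + -0.25·2.0 = 1.8562
R = v/ω = 1.25/-0.25 = -5.0000
x' = 0.5 + -5.0000·(sin 1.8562 − sin 2.3562) = -0.7622
y' = 1 − -5.0000·(cos 1.8562 − cos 2.3562) = 3.1278

(-0.7622, 3.1278, 1.8562)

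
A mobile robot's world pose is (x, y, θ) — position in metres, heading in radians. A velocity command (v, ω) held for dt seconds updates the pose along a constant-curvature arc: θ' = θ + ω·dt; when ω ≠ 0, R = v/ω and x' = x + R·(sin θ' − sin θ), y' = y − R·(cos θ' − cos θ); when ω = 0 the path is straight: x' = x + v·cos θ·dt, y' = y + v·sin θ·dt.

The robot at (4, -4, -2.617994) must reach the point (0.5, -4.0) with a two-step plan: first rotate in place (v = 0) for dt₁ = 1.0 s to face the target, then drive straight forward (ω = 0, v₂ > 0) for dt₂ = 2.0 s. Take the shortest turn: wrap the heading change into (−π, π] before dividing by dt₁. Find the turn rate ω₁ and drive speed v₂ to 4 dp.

heading to target = atan2(-4−-4, 0.5−4) = 3.1416
Δθ = wrap(3.1416 − -2.6180) = -0.5236; ω₁ = Δθ/dt₁ = -0.5236
distance = √((0.5−4)² + (-4−-4)²) = 3.5000; v₂ = distance/dt₂ = 1.7500

ω₁ = -0.5236, v₂ = 1.7500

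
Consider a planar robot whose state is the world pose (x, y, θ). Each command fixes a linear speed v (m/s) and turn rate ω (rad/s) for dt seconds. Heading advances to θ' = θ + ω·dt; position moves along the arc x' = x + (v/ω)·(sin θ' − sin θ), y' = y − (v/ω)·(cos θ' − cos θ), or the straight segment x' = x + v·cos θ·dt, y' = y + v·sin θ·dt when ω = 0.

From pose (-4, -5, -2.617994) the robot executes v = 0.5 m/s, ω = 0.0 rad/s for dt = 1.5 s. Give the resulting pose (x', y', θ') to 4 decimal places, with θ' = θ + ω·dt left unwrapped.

(-4.6495, -5.3750, -2.6180)

θ' = -2.6180 + 0.0·1.5 = -2.6180
ω = 0 → straight: x' = -4 + 0.5·cos(-2.6180)·1.5 = -4.6495
y' = -5 + 0.5·sin(-2.6180)·1.5 = -5.3750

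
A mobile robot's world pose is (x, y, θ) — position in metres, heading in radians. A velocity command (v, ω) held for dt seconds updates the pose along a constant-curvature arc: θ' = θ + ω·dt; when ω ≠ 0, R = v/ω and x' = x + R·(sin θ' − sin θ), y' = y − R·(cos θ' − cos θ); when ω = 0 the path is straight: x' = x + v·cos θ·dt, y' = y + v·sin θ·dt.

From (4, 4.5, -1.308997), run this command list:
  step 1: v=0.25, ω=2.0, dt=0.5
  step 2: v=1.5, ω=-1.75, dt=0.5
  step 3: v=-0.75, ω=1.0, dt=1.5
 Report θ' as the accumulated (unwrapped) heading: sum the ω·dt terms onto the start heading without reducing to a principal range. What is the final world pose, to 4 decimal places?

step 1: θ'=-0.3090 (R=0.1250) → pose (4.0827, 4.4133, -0.3090)
step 2: θ'=-1.1840 (R=-0.8571) → pose (4.6159, 3.9201, -1.1840)
step 3: θ'=0.3160 (R=-0.7500) → pose (3.6882, 4.3500, 0.3160)

(3.6882, 4.3500, 0.3160)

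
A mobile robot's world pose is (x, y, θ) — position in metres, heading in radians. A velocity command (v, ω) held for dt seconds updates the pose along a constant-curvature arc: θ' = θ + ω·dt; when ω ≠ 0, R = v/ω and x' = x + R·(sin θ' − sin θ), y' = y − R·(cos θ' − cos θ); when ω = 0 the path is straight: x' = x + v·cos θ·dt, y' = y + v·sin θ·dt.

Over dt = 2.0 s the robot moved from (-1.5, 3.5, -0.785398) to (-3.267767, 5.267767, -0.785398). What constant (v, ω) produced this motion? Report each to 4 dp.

v = -1.2500, ω = 0.0000

Δθ = -0.785398 − -0.785398 = 0.000000
ω = Δθ/dt = 0.000000/2.0 = 0.0000
ω = 0 → v = (Δx·cos θ + Δy·sin θ)/dt = -1.2500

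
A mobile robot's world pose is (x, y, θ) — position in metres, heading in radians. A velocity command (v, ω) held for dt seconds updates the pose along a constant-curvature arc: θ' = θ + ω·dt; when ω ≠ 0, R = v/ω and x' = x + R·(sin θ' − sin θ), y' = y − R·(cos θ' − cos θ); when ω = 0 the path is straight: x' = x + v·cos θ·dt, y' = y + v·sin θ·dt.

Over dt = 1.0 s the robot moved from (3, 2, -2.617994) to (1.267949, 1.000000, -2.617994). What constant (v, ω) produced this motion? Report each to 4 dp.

v = 2.0000, ω = 0.0000

Δθ = -2.617994 − -2.617994 = 0.000000
ω = Δθ/dt = 0.000000/1.0 = 0.0000
ω = 0 → v = (Δx·cos θ + Δy·sin θ)/dt = 2.0000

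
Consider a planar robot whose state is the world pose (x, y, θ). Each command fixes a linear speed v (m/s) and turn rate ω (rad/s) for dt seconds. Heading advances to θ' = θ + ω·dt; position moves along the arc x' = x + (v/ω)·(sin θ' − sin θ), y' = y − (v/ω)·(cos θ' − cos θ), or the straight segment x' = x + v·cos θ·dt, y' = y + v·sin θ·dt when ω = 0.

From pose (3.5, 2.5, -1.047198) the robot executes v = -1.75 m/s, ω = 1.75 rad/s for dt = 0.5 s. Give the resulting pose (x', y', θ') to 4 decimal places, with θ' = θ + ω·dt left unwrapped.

θ' = -1.0472 + 1.75·0.5 = -0.1722
R = v/ω = -1.75/1.75 = -1.0000
x' = 3.5 + -1.0000·(sin -0.1722 − sin -1.0472) = 2.8053
y' = 2.5 − -1.0000·(cos -0.1722 − cos -1.0472) = 2.9852

(2.8053, 2.9852, -0.1722)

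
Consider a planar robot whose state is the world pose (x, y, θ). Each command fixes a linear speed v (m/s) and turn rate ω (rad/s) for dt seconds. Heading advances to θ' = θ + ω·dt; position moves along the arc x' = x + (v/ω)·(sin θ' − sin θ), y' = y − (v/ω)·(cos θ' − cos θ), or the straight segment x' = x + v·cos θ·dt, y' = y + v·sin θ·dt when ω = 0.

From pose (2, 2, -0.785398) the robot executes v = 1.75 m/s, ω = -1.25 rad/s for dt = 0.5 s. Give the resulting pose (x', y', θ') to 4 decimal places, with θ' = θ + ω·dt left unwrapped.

θ' = -0.7854 + -1.25·0.5 = -1.4104
R = v/ω = 1.75/-1.25 = -1.4000
x' = 2 + -1.4000·(sin -1.4104 − sin -0.7854) = 2.3921
y' = 2 − -1.4000·(cos -1.4104 − cos -0.7854) = 1.2336

(2.3921, 1.2336, -1.4104)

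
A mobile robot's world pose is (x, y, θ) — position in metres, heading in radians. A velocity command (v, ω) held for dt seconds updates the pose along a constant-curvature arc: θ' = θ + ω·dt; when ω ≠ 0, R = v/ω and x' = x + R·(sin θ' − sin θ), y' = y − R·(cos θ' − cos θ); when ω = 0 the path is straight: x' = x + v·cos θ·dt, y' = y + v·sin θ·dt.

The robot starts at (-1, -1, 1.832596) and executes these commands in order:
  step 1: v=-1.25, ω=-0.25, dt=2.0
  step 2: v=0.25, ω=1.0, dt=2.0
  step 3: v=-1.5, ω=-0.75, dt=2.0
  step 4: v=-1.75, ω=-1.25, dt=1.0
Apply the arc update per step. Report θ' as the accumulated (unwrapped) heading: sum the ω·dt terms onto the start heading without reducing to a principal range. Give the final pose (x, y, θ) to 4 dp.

(0.4683, -6.1468, 0.5826)

step 1: θ'=1.3326 (R=5.0000) → pose (-0.9708, -3.4739, 1.3326)
step 2: θ'=3.3326 (R=0.2500) → pose (-1.2612, -3.1694, 3.3326)
step 3: θ'=1.8326 (R=2.0000) → pose (1.0503, -4.6154, 1.8326)
step 4: θ'=0.5826 (R=1.4000) → pose (0.4683, -6.1468, 0.5826)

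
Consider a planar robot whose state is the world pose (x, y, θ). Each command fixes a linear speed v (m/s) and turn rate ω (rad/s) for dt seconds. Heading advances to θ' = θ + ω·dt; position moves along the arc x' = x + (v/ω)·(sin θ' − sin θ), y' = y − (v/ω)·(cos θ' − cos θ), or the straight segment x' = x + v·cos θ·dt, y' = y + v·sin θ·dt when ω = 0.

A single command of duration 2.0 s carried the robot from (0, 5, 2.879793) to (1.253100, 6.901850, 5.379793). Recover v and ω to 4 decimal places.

Δθ = 5.379793 − 2.879793 = 2.500000
ω = Δθ/dt = 2.500000/2.0 = 1.2500
R = −Δy/(cos θ' − cos θ) = -1.2000
v = R·ω = -1.2000·1.2500 = -1.5000

v = -1.5000, ω = 1.2500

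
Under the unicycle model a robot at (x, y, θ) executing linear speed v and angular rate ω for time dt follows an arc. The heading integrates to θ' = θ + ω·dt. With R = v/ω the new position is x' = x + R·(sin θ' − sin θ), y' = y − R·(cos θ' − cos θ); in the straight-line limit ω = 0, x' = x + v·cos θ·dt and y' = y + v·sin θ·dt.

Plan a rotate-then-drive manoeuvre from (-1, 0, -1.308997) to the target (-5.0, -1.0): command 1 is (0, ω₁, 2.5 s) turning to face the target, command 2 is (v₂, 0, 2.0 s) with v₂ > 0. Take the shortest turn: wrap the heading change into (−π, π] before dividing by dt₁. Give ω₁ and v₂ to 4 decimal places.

heading to target = atan2(-1−0, -5−-1) = -2.8966
Δθ = wrap(-2.8966 − -1.3090) = -1.5876; ω₁ = Δθ/dt₁ = -0.6350
distance = √((-5−-1)² + (-1−0)²) = 4.1231; v₂ = distance/dt₂ = 2.0616

ω₁ = -0.6350, v₂ = 2.0616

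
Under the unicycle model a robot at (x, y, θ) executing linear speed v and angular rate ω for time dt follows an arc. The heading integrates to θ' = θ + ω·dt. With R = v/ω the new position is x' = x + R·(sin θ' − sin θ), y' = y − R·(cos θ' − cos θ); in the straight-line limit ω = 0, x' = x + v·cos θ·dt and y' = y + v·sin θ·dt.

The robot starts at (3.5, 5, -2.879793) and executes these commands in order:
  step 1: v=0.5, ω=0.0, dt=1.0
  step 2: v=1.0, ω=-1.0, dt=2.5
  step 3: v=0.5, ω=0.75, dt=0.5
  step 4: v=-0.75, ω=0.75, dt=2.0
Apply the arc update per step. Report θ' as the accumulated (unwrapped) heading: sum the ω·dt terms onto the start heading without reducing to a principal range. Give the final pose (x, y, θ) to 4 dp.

step 1: θ'=-2.8798 (straight) → pose (3.0170, 4.8706, -2.8798)
step 2: θ'=-5.3798 (R=-1.0000) → pose (1.9728, 6.4555, -5.3798)
step 3: θ'=-5.0048 (R=0.6667) → pose (2.0875, 6.6759, -5.0048)
step 4: θ'=-3.5048 (R=-1.0000) → pose (2.6898, 5.4529, -3.5048)

(2.6898, 5.4529, -3.5048)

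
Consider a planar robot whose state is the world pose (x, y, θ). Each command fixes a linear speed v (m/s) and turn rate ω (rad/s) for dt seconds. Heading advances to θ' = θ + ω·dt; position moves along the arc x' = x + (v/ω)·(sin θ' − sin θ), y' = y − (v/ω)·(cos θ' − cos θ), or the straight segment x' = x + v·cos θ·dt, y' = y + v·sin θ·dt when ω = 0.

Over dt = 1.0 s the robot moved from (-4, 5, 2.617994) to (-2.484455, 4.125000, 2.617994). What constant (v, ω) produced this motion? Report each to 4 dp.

Δθ = 2.617994 − 2.617994 = 0.000000
ω = Δθ/dt = 0.000000/1.0 = 0.0000
ω = 0 → v = (Δx·cos θ + Δy·sin θ)/dt = -1.7500

v = -1.7500, ω = 0.0000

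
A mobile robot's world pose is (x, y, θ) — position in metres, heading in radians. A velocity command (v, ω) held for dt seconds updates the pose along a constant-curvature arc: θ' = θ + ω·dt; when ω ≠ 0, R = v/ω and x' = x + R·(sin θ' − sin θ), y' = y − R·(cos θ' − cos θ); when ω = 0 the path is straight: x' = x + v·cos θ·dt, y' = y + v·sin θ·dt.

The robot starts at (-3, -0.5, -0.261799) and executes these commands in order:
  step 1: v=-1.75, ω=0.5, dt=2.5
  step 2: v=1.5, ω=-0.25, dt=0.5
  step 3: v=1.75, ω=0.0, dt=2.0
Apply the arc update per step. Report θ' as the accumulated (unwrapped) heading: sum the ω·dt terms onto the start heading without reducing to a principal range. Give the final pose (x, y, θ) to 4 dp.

step 1: θ'=0.9882 (R=-3.5000) → pose (-6.8285, -1.9551, 0.9882)
step 2: θ'=0.8632 (R=-6.0000) → pose (-6.3778, -1.3562, 0.8632)
step 3: θ'=0.8632 (straight) → pose (-4.1028, 1.3036, 0.8632)

(-4.1028, 1.3036, 0.8632)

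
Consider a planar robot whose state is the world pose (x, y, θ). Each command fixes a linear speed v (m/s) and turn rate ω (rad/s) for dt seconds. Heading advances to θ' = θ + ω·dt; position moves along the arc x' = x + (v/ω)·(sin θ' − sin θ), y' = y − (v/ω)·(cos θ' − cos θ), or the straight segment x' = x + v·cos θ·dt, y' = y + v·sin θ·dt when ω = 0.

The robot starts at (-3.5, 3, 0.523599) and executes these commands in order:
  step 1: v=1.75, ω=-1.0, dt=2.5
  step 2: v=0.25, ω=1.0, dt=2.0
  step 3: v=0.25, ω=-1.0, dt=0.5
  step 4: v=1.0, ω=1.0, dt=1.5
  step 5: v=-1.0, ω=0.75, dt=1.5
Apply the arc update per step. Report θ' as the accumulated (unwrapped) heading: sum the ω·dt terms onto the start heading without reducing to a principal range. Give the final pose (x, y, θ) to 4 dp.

(0.6735, -0.6360, 2.1486)

step 1: θ'=-1.9764 (R=-1.7500) → pose (-1.0170, 0.7940, -1.9764)
step 2: θ'=0.0236 (R=0.2500) → pose (-0.7814, 0.4454, 0.0236)
step 3: θ'=-0.4764 (R=-0.2500) → pose (-0.6608, 0.4176, -0.4764)
step 4: θ'=1.0236 (R=1.0000) → pose (0.6517, 0.7860, 1.0236)
step 5: θ'=2.1486 (R=-1.3333) → pose (0.6735, -0.6360, 2.1486)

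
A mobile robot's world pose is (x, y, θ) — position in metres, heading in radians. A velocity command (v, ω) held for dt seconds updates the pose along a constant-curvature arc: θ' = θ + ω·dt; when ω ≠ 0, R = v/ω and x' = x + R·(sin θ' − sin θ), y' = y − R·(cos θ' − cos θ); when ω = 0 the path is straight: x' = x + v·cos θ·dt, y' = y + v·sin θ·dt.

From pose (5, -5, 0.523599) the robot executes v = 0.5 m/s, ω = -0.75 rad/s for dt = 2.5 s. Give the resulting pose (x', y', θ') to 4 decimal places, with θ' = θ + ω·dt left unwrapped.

(5.9840, -5.4323, -1.3514)

θ' = 0.5236 + -0.75·2.5 = -1.3514
R = v/ω = 0.5/-0.75 = -0.6667
x' = 5 + -0.6667·(sin -1.3514 − sin 0.5236) = 5.9840
y' = -5 − -0.6667·(cos -1.3514 − cos 0.5236) = -5.4323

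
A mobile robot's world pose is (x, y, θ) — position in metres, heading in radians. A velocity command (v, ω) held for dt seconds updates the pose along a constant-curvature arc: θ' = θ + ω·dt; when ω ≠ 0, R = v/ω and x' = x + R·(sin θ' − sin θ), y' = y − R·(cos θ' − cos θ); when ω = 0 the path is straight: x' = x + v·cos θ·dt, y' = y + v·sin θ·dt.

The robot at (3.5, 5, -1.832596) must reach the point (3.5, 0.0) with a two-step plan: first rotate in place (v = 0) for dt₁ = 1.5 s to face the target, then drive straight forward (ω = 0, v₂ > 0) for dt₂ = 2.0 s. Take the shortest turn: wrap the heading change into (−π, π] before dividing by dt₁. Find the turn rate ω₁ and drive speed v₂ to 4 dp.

ω₁ = 0.1745, v₂ = 2.5000

heading to target = atan2(0−5, 3.5−3.5) = -1.5708
Δθ = wrap(-1.5708 − -1.8326) = 0.2618; ω₁ = Δθ/dt₁ = 0.1745
distance = √((3.5−3.5)² + (0−5)²) = 5.0000; v₂ = distance/dt₂ = 2.5000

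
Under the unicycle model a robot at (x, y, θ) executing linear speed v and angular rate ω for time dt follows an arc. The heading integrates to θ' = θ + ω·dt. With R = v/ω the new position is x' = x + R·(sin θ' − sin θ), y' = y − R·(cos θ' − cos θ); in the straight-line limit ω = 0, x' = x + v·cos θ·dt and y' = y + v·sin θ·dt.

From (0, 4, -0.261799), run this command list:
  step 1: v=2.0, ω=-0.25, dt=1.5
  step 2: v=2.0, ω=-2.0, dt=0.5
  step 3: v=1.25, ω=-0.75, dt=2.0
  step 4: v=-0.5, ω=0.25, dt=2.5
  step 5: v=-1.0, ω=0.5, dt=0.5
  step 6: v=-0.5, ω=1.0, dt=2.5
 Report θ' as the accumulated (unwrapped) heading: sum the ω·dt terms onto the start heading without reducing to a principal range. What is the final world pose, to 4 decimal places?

(2.4629, 1.8078, 0.2382)

step 1: θ'=-0.6368 (R=-8.0000) → pose (2.6864, 2.7046, -0.6368)
step 2: θ'=-1.6368 (R=-1.0000) → pose (3.0896, 1.8347, -1.6368)
step 3: θ'=-3.1368 (R=-1.6667) → pose (1.4346, 0.2779, -3.1368)
step 4: θ'=-2.5118 (R=-2.0000) → pose (2.6030, 0.6616, -2.5118)
step 5: θ'=-2.2618 (R=-2.0000) → pose (2.9662, 1.0033, -2.2618)
step 6: θ'=0.2382 (R=-0.5000) → pose (2.4629, 1.8078, 0.2382)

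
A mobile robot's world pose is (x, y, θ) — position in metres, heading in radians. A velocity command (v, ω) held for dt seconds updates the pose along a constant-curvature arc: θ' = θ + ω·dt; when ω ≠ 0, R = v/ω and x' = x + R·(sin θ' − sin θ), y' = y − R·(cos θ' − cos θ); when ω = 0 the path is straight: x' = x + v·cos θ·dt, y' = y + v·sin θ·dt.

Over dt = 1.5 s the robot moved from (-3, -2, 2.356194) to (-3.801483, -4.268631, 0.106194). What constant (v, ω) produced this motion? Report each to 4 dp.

Δθ = 0.106194 − 2.356194 = -2.250000
ω = Δθ/dt = -2.250000/1.5 = -1.5000
R = −Δy/(cos θ' − cos θ) = 1.3333
v = R·ω = 1.3333·-1.5000 = -2.0000

v = -2.0000, ω = -1.5000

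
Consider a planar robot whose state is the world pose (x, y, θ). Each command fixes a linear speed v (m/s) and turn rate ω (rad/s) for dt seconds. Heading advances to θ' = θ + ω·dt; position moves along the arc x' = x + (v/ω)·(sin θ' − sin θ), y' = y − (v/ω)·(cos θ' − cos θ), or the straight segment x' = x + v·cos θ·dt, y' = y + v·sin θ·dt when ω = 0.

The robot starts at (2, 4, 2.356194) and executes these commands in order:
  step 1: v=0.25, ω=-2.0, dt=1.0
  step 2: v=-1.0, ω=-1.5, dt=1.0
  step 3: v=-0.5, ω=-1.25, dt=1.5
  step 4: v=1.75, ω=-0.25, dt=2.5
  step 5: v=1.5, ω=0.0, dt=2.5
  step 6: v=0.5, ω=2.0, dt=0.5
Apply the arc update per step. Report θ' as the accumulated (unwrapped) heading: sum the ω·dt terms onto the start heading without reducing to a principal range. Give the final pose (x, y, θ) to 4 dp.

(-6.2330, 7.7342, -2.6438)

step 1: θ'=0.3562 (R=-0.1250) → pose (2.0448, 4.2055, 0.3562)
step 2: θ'=-1.1438 (R=0.6667) → pose (1.2055, 4.5543, -1.1438)
step 3: θ'=-3.0188 (R=0.4000) → pose (1.5206, 5.1169, -3.0188)
step 4: θ'=-3.6438 (R=-7.0000) → pose (-2.7063, 5.9286, -3.6438)
step 5: θ'=-3.6438 (straight) → pose (-5.9933, 7.7337, -3.6438)
step 6: θ'=-2.6438 (R=0.2500) → pose (-6.2330, 7.7342, -2.6438)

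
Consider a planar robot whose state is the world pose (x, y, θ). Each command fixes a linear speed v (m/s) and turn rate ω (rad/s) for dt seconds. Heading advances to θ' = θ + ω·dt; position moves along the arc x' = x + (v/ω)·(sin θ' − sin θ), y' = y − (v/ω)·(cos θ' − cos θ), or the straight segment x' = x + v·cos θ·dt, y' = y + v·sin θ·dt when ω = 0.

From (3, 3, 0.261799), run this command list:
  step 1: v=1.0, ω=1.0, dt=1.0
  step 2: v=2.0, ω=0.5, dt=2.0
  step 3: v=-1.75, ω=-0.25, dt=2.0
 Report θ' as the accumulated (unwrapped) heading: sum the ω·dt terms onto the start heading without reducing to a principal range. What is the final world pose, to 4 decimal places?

(4.4441, 4.2952, 1.7618)

step 1: θ'=1.2618 (R=1.0000) → pose (3.6938, 3.6618, 1.2618)
step 2: θ'=2.2618 (R=4.0000) → pose (2.9657, 7.4275, 2.2618)
step 3: θ'=1.7618 (R=7.0000) → pose (4.4441, 4.2952, 1.7618)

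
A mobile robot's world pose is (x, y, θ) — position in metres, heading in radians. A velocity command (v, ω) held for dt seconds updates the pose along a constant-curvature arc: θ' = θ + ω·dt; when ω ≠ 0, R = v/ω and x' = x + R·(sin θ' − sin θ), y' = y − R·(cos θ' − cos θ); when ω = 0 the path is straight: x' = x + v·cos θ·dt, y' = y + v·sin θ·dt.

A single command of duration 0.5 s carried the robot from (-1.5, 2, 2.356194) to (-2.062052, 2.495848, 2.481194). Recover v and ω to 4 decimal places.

Δθ = 2.481194 − 2.356194 = 0.125000
ω = Δθ/dt = 0.125000/0.5 = 0.2500
R = Δx/(sin θ' − sin θ) = 6.0000
v = R·ω = 6.0000·0.2500 = 1.5000

v = 1.5000, ω = 0.2500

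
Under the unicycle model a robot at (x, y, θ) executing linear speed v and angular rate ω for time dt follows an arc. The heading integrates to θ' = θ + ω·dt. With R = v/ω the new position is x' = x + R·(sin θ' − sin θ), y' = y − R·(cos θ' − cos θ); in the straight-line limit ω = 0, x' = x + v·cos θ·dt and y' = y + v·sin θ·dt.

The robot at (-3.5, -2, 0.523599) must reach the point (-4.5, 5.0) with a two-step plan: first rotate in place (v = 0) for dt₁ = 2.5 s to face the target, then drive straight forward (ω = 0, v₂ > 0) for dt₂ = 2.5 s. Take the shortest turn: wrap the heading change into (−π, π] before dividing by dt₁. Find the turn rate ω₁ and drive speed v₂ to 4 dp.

heading to target = atan2(5−-2, -4.5−-3.5) = 1.7127
Δθ = wrap(1.7127 − 0.5236) = 1.1891; ω₁ = Δθ/dt₁ = 0.4756
distance = √((-4.5−-3.5)² + (5−-2)²) = 7.0711; v₂ = distance/dt₂ = 2.8284

ω₁ = 0.4756, v₂ = 2.8284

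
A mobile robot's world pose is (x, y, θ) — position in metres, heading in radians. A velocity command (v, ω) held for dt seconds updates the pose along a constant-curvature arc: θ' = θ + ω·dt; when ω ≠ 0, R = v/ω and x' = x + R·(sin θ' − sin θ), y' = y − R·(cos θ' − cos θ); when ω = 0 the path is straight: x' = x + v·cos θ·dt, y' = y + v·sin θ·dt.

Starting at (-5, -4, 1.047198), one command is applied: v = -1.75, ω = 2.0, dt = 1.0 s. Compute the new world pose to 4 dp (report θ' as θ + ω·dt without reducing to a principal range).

(-4.3247, -5.3086, 3.0472)

θ' = 1.0472 + 2.0·1.0 = 3.0472
R = v/ω = -1.75/2.0 = -0.8750
x' = -5 + -0.8750·(sin 3.0472 − sin 1.0472) = -4.3247
y' = -4 − -0.8750·(cos 3.0472 − cos 1.0472) = -5.3086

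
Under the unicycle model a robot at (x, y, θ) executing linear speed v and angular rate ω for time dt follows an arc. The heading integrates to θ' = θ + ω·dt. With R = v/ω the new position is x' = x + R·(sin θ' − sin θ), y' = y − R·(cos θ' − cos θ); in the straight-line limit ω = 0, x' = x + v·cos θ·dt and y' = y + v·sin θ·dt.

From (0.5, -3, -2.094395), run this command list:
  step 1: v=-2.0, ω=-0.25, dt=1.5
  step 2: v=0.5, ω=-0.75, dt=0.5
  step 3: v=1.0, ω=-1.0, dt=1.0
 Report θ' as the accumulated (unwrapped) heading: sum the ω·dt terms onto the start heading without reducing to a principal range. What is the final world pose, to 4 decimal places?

step 1: θ'=-2.4694 (R=8.0000) → pose (2.4465, -0.7404, -2.4694)
step 2: θ'=-2.8444 (R=-0.6667) → pose (2.2266, -0.8562, -2.8444)
step 3: θ'=-3.8444 (R=-1.0000) → pose (1.2874, -0.6630, -3.8444)

(1.2874, -0.6630, -3.8444)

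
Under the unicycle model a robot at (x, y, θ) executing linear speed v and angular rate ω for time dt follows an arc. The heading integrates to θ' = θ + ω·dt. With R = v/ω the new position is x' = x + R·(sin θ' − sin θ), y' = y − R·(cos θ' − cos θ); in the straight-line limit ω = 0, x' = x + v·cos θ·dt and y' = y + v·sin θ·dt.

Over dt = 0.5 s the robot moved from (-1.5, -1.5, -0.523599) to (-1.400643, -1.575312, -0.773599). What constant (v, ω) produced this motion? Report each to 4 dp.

v = 0.2500, ω = -0.5000

Δθ = -0.773599 − -0.523599 = -0.250000
ω = Δθ/dt = -0.250000/0.5 = -0.5000
R = Δx/(sin θ' − sin θ) = -0.5000
v = R·ω = -0.5000·-0.5000 = 0.2500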